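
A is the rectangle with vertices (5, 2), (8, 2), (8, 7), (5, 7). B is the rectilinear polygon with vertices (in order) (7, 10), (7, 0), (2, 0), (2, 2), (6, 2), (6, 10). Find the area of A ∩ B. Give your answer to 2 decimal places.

5.00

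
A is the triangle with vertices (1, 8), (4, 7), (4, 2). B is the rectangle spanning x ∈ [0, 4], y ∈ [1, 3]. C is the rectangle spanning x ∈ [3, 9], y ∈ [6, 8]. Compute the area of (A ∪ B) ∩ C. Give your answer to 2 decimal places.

The region (A ∪ B) ∩ C is the polygon with vertices (4,6), (3,6), (3,7.333), (4,7).
By the shoelace formula its area is 1.17.

1.17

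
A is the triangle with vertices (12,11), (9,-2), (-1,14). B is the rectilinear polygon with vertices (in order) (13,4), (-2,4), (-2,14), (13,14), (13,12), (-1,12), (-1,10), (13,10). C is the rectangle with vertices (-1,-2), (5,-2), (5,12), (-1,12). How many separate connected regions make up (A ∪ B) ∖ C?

(A ∪ B) ∖ C is a single connected region.

1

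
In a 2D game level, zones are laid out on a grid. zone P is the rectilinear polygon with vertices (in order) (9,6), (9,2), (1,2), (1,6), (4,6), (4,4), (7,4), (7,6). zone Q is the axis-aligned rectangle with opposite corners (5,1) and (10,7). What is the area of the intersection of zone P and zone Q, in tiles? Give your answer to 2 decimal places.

12.00

The intersection is the polygon with vertices (9,2), (5,2), (5,4), (7,4), (7,6), (9,6).
By the shoelace formula its area is 12.00.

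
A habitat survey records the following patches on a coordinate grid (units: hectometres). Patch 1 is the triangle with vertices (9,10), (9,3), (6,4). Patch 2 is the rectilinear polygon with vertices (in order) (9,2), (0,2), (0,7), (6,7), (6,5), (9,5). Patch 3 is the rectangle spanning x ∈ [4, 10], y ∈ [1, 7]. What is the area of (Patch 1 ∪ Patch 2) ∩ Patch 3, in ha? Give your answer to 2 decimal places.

23.00

|Patch 1 ∪ Patch 2| = 45.25.
|(Patch 1 ∪ Patch 2) ∩ Patch 3| = 23.00.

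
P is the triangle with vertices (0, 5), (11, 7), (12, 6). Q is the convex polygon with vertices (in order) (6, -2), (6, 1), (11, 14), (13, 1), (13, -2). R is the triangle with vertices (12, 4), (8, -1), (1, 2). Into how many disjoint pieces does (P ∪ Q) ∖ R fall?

1

(P ∪ Q) ∖ R is a single connected region.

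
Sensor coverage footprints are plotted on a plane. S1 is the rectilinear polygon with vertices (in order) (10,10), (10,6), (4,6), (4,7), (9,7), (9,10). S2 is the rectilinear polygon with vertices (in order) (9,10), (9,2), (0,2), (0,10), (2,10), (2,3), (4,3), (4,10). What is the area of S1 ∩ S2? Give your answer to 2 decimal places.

5.00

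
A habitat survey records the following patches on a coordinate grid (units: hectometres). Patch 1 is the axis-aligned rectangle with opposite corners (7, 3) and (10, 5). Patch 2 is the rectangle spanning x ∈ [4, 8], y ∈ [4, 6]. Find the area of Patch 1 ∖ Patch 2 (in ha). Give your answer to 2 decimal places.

5.00

|Patch 1∩Patch 2|: x∈[7,8], y∈[4,5] → 1·1 = 1.
|Patch 1| = 6.
|Patch 1 ∖ Patch 2| = |Patch 1| − |Patch 1∩Patch 2| = 6 − 1 = 5.00.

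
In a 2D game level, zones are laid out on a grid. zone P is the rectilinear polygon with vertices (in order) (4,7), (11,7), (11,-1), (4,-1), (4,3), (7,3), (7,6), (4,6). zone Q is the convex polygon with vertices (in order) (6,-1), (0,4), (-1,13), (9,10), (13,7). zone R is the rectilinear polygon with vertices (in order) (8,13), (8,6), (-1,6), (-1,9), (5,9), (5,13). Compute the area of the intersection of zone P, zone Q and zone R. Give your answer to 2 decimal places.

4.00

The intersection is the polygon with vertices (4,6), (4,7), (8,7), (8,6), (7,6).
By the shoelace formula its area is 4.00.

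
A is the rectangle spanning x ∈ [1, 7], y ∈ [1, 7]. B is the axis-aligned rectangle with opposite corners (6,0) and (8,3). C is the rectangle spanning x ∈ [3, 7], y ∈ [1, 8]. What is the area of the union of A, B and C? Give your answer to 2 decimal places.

By inclusion–exclusion:
Individual areas: |A| = 36, |B| = 6, |C| = 28.
|A∩B|: x∈[6,7], y∈[1,3] → 1·2 = 2.
|A∩C|: x∈[3,7], y∈[1,7] → 4·6 = 24.
|B∩C|: x∈[6,7], y∈[1,3] → 1·2 = 2.
|A∩B∩C| = 2.
|A ∪ B ∪ C| = 70 − 28 + 2 = 44.00.

44.00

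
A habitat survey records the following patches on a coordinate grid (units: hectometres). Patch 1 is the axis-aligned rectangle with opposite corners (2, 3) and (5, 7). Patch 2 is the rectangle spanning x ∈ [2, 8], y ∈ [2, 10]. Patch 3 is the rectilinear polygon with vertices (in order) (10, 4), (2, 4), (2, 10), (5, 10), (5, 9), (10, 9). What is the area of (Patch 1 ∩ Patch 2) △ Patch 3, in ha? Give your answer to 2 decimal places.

|Patch 1 ∩ Patch 2| = 12.
|(Patch 1 ∩ Patch 2) ∩ Patch 3| = 9.
|(Patch 1 ∩ Patch 2) △ Patch 3| = 12 + 43 − 18 = 37.00.

37.00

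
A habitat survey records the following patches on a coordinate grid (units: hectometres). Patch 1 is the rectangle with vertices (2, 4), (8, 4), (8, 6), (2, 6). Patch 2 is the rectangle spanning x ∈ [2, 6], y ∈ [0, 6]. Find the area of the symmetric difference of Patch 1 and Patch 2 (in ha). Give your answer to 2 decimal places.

|Patch 1∩Patch 2|: x∈[2,6], y∈[4,6] → 4·2 = 8.
|Patch 1 △ Patch 2| = |Patch 1| + |Patch 2| − 2·|Patch 1∩Patch 2| = 12 + 24 − 16 = 20.00.

20.00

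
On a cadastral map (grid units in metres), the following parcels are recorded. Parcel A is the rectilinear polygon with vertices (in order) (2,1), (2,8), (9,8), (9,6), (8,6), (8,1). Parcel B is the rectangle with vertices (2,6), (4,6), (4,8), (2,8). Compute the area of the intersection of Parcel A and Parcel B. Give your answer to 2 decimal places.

4.00

The intersection is the polygon with vertices (2,8), (4,8), (4,6), (2,6).
By the shoelace formula its area is 4.00.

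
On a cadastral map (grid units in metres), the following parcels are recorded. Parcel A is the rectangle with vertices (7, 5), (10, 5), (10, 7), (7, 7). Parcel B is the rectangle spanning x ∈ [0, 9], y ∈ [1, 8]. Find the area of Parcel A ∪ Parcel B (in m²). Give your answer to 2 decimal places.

By inclusion–exclusion:
Individual areas: |Parcel A| = 6, |Parcel B| = 63.
|Parcel A∩Parcel B|: x∈[7,9], y∈[5,7] → 2·2 = 4.
|Parcel A ∪ Parcel B| = 69 − 4 = 65.00.

65.00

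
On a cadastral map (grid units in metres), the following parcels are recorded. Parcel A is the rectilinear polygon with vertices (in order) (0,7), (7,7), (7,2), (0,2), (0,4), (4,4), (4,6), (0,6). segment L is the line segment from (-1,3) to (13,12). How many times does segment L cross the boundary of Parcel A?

4

The segment meets the boundary at (3.667,6), (0.556,4), (0,3.643), (5.222,7).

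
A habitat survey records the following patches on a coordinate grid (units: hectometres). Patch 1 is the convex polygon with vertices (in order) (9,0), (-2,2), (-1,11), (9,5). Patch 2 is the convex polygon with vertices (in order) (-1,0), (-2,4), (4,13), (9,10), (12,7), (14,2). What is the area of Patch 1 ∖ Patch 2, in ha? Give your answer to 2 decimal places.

12.41

|Patch 1| = 75.5, |Patch 1∩Patch 2| = 63.0905.
|Patch 1 ∖ Patch 2| = |Patch 1| − |Patch 1∩Patch 2| = 75.5 − 63.0905 = 12.41.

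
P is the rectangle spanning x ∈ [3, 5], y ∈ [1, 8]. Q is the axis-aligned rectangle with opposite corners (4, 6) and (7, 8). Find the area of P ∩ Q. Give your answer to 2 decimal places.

2.00

|P∩Q|: x∈[4,5], y∈[6,8] → 1·2 = 2.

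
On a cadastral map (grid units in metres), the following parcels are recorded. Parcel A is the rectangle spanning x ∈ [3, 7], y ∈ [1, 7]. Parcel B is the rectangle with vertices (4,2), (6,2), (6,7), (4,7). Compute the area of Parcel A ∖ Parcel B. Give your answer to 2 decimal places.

14.00

|Parcel A∩Parcel B|: x∈[4,6], y∈[2,7] → 2·5 = 10.
|Parcel A| = 24.
|Parcel A ∖ Parcel B| = |Parcel A| − |Parcel A∩Parcel B| = 24 − 10 = 14.00.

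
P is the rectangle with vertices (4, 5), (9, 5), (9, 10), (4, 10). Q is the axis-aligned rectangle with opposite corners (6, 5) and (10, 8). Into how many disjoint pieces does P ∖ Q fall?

P ∖ Q is a single connected region.

1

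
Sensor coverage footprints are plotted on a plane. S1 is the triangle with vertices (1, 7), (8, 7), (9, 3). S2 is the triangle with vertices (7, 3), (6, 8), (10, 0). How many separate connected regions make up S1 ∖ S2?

S1 ∖ S2 splits into 2 disjoint pieces (area 7.5111, area 3.9167).

2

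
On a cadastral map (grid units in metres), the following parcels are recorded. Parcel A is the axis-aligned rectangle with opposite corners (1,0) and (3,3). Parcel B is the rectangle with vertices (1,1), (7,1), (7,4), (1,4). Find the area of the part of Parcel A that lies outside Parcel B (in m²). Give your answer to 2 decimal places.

|Parcel A∩Parcel B|: x∈[1,3], y∈[1,3] → 2·2 = 4.
|Parcel A| = 6.
|Parcel A ∖ Parcel B| = |Parcel A| − |Parcel A∩Parcel B| = 6 − 4 = 2.00.

2.00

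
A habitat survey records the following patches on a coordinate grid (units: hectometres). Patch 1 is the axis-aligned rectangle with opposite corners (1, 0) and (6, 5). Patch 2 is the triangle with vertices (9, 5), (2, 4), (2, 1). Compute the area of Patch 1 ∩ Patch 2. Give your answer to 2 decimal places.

8.57

The intersection is the polygon with vertices (6,3.286), (2,1), (2,4), (6,4.571).
By the shoelace formula its area is 8.57.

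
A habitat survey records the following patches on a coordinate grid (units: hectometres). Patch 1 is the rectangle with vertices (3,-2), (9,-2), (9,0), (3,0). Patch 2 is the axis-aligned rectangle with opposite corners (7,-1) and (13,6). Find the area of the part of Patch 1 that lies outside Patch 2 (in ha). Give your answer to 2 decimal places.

10.00

|Patch 1∩Patch 2|: x∈[7,9], y∈[-1,0] → 2·1 = 2.
|Patch 1| = 12.
|Patch 1 ∖ Patch 2| = |Patch 1| − |Patch 1∩Patch 2| = 12 − 2 = 10.00.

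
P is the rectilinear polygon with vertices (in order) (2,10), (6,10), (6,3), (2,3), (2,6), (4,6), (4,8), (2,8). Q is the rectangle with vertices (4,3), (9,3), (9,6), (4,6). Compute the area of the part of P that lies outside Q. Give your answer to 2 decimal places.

18.00

|P| = 24, |P∩Q| = 6.
|P ∖ Q| = |P| − |P∩Q| = 24 − 6 = 18.00.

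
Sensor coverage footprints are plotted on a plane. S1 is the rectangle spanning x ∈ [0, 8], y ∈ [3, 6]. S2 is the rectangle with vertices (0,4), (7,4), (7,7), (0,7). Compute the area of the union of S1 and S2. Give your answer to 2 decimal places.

By inclusion–exclusion:
Individual areas: |S1| = 24, |S2| = 21.
|S1∩S2|: x∈[0,7], y∈[4,6] → 7·2 = 14.
|S1 ∪ S2| = 45 − 14 = 31.00.

31.00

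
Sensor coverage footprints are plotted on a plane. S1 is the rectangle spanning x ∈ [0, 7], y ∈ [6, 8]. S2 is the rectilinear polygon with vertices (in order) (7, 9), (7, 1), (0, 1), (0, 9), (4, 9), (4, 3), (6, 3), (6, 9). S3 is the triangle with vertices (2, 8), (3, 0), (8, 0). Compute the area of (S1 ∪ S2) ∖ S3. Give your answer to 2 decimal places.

34.77

|S1 ∪ S2| = 48.
|(S1 ∪ S2) ∩ S3| = 13.2292.
|(S1 ∪ S2) ∖ S3| = 48 − 13.2292 = 34.77.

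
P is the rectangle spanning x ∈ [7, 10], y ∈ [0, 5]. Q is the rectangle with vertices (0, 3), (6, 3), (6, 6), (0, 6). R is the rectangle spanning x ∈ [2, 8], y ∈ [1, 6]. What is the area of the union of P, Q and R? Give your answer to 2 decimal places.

By inclusion–exclusion:
Individual areas: |P| = 15, |Q| = 18, |R| = 30.
|P∩Q| = 0 (no overlap).
|P∩R|: x∈[7,8], y∈[1,5] → 1·4 = 4.
|Q∩R|: x∈[2,6], y∈[3,6] → 4·3 = 12.
|P∩Q∩R| = 0.
|P ∪ Q ∪ R| = 63 − 16 + 0 = 47.00.

47.00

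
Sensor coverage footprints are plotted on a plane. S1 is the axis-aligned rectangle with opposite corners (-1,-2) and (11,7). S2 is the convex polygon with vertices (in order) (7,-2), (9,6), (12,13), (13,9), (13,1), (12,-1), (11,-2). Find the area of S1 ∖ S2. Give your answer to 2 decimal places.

82.21

|S1| = 108, |S1∩S2| = 25.7857.
|S1 ∖ S2| = |S1| − |S1∩S2| = 108 − 25.7857 = 82.21.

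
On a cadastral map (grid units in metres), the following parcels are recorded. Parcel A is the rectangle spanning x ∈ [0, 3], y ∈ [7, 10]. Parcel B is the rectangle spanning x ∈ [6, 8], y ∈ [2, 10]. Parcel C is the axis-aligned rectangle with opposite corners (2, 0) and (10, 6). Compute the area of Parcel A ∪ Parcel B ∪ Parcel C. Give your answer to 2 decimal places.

65.00

By inclusion–exclusion:
Individual areas: |Parcel A| = 9, |Parcel B| = 16, |Parcel C| = 48.
|Parcel A∩Parcel B| = 0 (no overlap).
|Parcel A∩Parcel C| = 0 (no overlap).
|Parcel B∩Parcel C|: x∈[6,8], y∈[2,6] → 2·4 = 8.
|Parcel A∩Parcel B∩Parcel C| = 0.
|Parcel A ∪ Parcel B ∪ Parcel C| = 73 − 8 + 0 = 65.00.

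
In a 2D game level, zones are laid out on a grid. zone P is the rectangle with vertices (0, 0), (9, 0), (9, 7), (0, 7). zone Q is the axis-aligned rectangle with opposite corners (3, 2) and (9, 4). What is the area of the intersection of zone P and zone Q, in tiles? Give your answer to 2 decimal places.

12.00

|zone P∩zone Q|: x∈[3,9], y∈[2,4] → 6·2 = 12.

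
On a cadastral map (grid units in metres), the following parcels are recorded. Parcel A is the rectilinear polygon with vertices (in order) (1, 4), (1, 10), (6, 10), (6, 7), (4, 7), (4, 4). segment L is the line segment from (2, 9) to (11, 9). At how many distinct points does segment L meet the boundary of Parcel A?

The segment meets the boundary at (6,9).

1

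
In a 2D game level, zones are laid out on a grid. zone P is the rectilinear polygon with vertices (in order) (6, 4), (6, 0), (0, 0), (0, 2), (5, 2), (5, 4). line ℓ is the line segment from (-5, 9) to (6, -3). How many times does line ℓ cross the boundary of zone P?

2

The segment meets the boundary at (3.25,0), (1.417,2).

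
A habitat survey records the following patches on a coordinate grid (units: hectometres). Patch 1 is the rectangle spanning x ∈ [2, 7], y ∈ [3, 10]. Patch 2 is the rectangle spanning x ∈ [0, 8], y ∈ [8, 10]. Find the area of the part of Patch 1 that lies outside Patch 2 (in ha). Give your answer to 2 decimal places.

25.00

|Patch 1∩Patch 2|: x∈[2,7], y∈[8,10] → 5·2 = 10.
|Patch 1| = 35.
|Patch 1 ∖ Patch 2| = |Patch 1| − |Patch 1∩Patch 2| = 35 − 10 = 25.00.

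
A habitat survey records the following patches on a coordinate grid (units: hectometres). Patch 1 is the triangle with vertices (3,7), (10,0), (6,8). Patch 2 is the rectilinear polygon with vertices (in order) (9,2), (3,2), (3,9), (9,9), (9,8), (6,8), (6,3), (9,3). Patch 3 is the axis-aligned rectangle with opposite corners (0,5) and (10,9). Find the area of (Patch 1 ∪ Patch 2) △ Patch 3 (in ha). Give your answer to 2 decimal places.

|Patch 1 ∪ Patch 2| = 33.75.
|(Patch 1 ∪ Patch 2) ∩ Patch 3| = 17.25.
|(Patch 1 ∪ Patch 2) △ Patch 3| = 33.75 + 40 − 34.5 = 39.25.

39.25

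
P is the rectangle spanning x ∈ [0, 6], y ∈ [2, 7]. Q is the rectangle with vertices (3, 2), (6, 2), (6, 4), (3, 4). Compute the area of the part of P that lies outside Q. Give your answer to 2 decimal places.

|P∩Q|: x∈[3,6], y∈[2,4] → 3·2 = 6.
|P| = 30.
|P ∖ Q| = |P| − |P∩Q| = 30 − 6 = 24.00.

24.00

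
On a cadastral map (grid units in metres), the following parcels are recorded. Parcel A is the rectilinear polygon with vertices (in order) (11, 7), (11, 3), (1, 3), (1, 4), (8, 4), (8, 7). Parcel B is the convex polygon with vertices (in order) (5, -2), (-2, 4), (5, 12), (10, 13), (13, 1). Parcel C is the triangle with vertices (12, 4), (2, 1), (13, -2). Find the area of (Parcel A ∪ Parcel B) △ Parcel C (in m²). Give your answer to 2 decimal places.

117.48

|Parcel A ∪ Parcel B| = 136.5.
|(Parcel A ∪ Parcel B) ∩ Parcel C| = 25.2585.
|(Parcel A ∪ Parcel B) △ Parcel C| = 136.5 + 31.5 − 50.517 = 117.48.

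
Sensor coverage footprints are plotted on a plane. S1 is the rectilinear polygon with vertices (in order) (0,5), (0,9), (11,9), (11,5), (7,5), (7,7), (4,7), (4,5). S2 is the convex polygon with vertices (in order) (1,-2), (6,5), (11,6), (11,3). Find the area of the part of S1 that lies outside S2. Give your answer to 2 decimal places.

|S1| = 38, |S1∩S2| = 2.4.
|S1 ∖ S2| = |S1| − |S1∩S2| = 38 − 2.4 = 35.60.

35.60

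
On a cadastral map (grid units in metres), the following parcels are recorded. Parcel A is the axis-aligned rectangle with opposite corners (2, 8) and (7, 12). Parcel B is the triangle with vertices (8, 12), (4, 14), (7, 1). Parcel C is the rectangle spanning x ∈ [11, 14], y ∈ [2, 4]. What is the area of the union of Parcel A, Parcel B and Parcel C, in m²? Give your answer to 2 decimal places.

40.69

By inclusion–exclusion:
Individual areas: |Parcel A| = 20, |Parcel B| = 23, |Parcel C| = 6.
|Parcel A∩Parcel B| = 8.3077.
|Parcel A∩Parcel C| = 0 (no overlap).
|Parcel B∩Parcel C| = 0.
|Parcel A∩Parcel B∩Parcel C| = 0.
|Parcel A ∪ Parcel B ∪ Parcel C| = 49 − 8.3077 + 0 = 40.69.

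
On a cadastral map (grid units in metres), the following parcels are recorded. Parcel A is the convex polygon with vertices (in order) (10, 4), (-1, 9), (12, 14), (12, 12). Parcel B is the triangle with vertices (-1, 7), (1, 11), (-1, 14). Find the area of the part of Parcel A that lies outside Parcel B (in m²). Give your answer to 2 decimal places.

|Parcel A| = 62, |Parcel A∩Parcel B| = 0.4233.
|Parcel A ∖ Parcel B| = |Parcel A| − |Parcel A∩Parcel B| = 62 − 0.4233 = 61.58.

61.58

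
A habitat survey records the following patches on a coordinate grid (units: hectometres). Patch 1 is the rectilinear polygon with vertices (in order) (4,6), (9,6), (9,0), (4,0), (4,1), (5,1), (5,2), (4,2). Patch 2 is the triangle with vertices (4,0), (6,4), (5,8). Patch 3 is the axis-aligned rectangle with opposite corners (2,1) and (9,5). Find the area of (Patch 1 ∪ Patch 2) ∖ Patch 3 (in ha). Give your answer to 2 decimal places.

|Patch 1 ∪ Patch 2| = 30.3125.
|(Patch 1 ∪ Patch 2) ∩ Patch 3| = 19.5625.
|(Patch 1 ∪ Patch 2) ∖ Patch 3| = 30.3125 − 19.5625 = 10.75.

10.75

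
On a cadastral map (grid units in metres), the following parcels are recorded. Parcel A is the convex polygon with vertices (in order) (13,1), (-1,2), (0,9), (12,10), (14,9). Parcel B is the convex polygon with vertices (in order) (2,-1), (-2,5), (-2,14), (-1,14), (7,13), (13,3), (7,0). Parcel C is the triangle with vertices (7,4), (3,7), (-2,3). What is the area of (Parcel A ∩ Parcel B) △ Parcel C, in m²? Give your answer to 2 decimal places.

75.59

|Parcel A ∩ Parcel B| = 90.0512.
|(Parcel A ∩ Parcel B) ∩ Parcel C| = 14.9797.
|(Parcel A ∩ Parcel B) △ Parcel C| = 90.0512 + 15.5 − 29.9594 = 75.59.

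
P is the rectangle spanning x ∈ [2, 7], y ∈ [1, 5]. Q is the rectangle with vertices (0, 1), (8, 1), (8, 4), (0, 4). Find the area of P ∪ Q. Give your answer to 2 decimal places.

29.00

By inclusion–exclusion:
Individual areas: |P| = 20, |Q| = 24.
|P∩Q|: x∈[2,7], y∈[1,4] → 5·3 = 15.
|P ∪ Q| = 44 − 15 = 29.00.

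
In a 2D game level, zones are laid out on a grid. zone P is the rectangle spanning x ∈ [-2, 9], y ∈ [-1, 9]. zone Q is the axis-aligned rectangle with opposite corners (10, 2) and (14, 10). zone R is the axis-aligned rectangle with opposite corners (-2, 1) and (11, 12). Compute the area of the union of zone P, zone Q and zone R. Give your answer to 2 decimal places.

189.00

By inclusion–exclusion:
Individual areas: |zone P| = 110, |zone Q| = 32, |zone R| = 143.
|zone P∩zone Q| = 0 (no overlap).
|zone P∩zone R|: x∈[-2,9], y∈[1,9] → 11·8 = 88.
|zone Q∩zone R|: x∈[10,11], y∈[2,10] → 1·8 = 8.
|zone P∩zone Q∩zone R| = 0.
|zone P ∪ zone Q ∪ zone R| = 285 − 96 + 0 = 189.00.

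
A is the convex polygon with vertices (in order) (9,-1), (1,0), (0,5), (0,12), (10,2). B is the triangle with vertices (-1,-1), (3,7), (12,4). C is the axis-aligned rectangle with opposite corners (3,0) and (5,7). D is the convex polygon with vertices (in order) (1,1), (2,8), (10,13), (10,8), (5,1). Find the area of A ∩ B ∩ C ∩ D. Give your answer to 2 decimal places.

The intersection is the polygon with vertices (5,1.308), (4.2,1), (3,1), (3,7), (5,6.333).
By the shoelace formula its area is 11.21.

11.21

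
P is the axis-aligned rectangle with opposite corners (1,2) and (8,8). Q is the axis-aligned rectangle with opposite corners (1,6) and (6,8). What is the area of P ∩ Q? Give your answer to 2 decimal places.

|P∩Q|: x∈[1,6], y∈[6,8] → 5·2 = 10.

10.00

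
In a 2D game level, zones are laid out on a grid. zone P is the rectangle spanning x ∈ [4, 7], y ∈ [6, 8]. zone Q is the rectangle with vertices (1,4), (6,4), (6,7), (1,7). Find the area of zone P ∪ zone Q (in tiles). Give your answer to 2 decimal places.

By inclusion–exclusion:
Individual areas: |zone P| = 6, |zone Q| = 15.
|zone P∩zone Q|: x∈[4,6], y∈[6,7] → 2·1 = 2.
|zone P ∪ zone Q| = 21 − 2 = 19.00.

19.00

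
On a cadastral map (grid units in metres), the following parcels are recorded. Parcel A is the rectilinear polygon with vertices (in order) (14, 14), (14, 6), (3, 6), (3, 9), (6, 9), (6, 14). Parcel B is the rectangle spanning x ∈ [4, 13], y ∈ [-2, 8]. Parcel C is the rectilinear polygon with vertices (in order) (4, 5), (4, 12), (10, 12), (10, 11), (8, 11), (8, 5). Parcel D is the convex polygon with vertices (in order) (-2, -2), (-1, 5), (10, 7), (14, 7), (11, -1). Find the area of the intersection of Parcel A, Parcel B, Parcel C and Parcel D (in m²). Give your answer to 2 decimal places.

1.11

The intersection is the polygon with vertices (8,6), (4.5,6), (8,6.636).
By the shoelace formula its area is 1.11.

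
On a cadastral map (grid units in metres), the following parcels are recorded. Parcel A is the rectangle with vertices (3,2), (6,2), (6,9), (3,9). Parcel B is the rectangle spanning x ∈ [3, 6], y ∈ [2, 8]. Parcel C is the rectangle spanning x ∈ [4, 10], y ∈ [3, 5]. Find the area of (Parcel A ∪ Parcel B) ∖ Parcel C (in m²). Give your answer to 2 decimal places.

|Parcel A ∪ Parcel B| = 21.
|(Parcel A ∪ Parcel B) ∩ Parcel C| = 4.
|(Parcel A ∪ Parcel B) ∖ Parcel C| = 21 − 4 = 17.00.

17.00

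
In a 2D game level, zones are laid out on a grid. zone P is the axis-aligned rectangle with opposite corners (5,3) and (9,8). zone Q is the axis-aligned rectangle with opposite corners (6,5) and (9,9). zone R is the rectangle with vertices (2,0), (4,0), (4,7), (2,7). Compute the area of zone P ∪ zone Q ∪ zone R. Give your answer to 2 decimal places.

37.00

By inclusion–exclusion:
Individual areas: |zone P| = 20, |zone Q| = 12, |zone R| = 14.
|zone P∩zone Q|: x∈[6,9], y∈[5,8] → 3·3 = 9.
|zone P∩zone R| = 0 (no overlap).
|zone Q∩zone R| = 0 (no overlap).
|zone P∩zone Q∩zone R| = 0.
|zone P ∪ zone Q ∪ zone R| = 46 − 9 + 0 = 37.00.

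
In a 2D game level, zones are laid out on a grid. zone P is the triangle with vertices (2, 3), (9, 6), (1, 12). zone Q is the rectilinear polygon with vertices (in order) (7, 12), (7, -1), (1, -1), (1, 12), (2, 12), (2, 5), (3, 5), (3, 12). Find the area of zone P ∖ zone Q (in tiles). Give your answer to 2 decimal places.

|zone P| = 33, |zone P∩zone Q| = 24.7679.
|zone P ∖ zone Q| = |zone P| − |zone P∩zone Q| = 33 − 24.7679 = 8.23.

8.23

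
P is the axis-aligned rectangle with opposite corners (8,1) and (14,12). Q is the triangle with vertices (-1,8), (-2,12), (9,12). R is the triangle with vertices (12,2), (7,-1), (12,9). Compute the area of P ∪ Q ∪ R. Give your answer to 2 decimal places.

By inclusion–exclusion:
Individual areas: |P| = 66, |Q| = 22, |R| = 17.5.
|P∩Q| = 0.2.
|P∩R| = 15.1667.
|Q∩R| = 0.
|P∩Q∩R| = 0.
|P ∪ Q ∪ R| = 105.5 − 15.3667 + 0 = 90.13.

90.13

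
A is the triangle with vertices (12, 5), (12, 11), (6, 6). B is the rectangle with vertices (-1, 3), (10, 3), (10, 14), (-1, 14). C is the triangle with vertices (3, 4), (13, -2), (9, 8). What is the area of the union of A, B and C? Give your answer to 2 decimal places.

148.08

By inclusion–exclusion:
Individual areas: |A| = 18, |B| = 121, |C| = 38.
|A∩B| = 8.
|A∩C| = 5.0893.
|B∩C| = 20.9167.
|A∩B∩C| = 5.0833.
|A ∪ B ∪ C| = 177 − 34.006 + 5.0833 = 148.08.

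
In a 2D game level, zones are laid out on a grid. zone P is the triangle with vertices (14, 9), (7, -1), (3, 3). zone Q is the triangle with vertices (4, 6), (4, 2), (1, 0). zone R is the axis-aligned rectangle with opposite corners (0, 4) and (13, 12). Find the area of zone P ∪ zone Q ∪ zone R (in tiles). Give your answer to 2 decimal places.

By inclusion–exclusion:
Individual areas: |zone P| = 34, |zone Q| = 6, |zone R| = 104.
|zone P∩zone Q| = 0.7727.
|zone P∩zone R| = 13.7251.
|zone Q∩zone R| = 1.
|zone P∩zone Q∩zone R| = 0.
|zone P ∪ zone Q ∪ zone R| = 144 − 15.4978 + 0 = 128.50.

128.50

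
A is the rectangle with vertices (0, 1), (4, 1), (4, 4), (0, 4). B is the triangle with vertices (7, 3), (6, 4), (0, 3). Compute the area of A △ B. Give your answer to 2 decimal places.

|A| = 12, |B| = 3.5, |A∩B| = 1.3333.
|A △ B| = |A| + |B| − 2·|A∩B| = 12 + 3.5 − 2.6667 = 12.83.

12.83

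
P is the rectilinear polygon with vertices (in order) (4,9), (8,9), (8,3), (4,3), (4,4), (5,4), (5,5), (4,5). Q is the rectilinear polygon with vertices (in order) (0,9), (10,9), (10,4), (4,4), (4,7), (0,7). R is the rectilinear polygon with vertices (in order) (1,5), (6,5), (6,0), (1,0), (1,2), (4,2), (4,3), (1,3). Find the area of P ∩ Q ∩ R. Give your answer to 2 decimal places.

1.00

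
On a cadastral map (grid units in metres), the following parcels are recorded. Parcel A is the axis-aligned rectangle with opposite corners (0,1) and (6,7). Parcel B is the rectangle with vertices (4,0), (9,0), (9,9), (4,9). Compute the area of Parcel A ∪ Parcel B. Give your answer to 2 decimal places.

69.00

By inclusion–exclusion:
Individual areas: |Parcel A| = 36, |Parcel B| = 45.
|Parcel A∩Parcel B|: x∈[4,6], y∈[1,7] → 2·6 = 12.
|Parcel A ∪ Parcel B| = 81 − 12 = 69.00.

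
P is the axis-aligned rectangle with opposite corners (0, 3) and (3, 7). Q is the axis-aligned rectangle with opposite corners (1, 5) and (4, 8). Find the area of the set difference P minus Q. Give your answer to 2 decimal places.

|P∩Q|: x∈[1,3], y∈[5,7] → 2·2 = 4.
|P| = 12.
|P ∖ Q| = |P| − |P∩Q| = 12 − 4 = 8.00.

8.00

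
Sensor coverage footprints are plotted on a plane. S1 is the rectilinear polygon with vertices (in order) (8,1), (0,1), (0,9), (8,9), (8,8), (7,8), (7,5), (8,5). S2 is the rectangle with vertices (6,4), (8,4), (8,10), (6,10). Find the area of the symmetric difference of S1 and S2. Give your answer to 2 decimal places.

|S1| = 61, |S2| = 12, |S1∩S2| = 7.
|S1 △ S2| = |S1| + |S2| − 2·|S1∩S2| = 61 + 12 − 14 = 59.00.

59.00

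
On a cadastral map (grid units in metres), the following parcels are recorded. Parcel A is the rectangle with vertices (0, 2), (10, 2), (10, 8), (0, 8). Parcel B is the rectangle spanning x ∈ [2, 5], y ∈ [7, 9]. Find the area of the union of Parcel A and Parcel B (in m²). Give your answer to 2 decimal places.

63.00

By inclusion–exclusion:
Individual areas: |Parcel A| = 60, |Parcel B| = 6.
|Parcel A∩Parcel B|: x∈[2,5], y∈[7,8] → 3·1 = 3.
|Parcel A ∪ Parcel B| = 66 − 3 = 63.00.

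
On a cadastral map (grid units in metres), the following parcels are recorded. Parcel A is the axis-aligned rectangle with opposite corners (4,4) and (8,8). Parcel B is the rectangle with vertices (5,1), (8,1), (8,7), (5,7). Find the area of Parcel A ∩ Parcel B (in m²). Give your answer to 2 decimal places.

9.00

|Parcel A∩Parcel B|: x∈[5,8], y∈[4,7] → 3·3 = 9.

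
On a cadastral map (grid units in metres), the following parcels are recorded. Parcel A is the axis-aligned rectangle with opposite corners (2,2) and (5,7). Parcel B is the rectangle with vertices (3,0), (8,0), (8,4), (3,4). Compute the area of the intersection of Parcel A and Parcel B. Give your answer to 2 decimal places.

|Parcel A∩Parcel B|: x∈[3,5], y∈[2,4] → 2·2 = 4.

4.00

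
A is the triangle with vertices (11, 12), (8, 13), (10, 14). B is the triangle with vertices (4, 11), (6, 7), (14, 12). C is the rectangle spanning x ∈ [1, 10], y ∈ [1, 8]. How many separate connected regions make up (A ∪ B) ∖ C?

2

(A ∪ B) ∖ C splits into 2 disjoint pieces (area 2.5, area 19.95).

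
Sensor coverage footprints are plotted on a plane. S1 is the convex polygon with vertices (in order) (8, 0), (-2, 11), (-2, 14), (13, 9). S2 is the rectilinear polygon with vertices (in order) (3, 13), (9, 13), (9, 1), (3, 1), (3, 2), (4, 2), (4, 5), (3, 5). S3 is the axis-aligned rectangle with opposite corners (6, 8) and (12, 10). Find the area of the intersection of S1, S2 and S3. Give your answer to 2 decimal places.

The intersection is the polygon with vertices (9,8), (6,8), (6,10), (9,10).
By the shoelace formula its area is 6.00.

6.00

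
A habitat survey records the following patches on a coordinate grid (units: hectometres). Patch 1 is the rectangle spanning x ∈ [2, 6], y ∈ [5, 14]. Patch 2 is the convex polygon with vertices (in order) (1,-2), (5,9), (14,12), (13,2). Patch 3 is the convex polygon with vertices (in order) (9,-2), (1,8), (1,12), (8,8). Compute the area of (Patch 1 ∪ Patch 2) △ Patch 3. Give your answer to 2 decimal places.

93.92

|Patch 1 ∪ Patch 2| = 130.4242.
|(Patch 1 ∪ Patch 2) ∩ Patch 3| = 42.7501.
|(Patch 1 ∪ Patch 2) △ Patch 3| = 130.4242 + 49 − 85.5002 = 93.92.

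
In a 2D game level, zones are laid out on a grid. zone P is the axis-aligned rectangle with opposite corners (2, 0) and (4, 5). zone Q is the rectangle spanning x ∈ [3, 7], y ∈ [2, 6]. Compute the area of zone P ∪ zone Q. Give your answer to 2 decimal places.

23.00

By inclusion–exclusion:
Individual areas: |zone P| = 10, |zone Q| = 16.
|zone P∩zone Q|: x∈[3,4], y∈[2,5] → 1·3 = 3.
|zone P ∪ zone Q| = 26 − 3 = 23.00.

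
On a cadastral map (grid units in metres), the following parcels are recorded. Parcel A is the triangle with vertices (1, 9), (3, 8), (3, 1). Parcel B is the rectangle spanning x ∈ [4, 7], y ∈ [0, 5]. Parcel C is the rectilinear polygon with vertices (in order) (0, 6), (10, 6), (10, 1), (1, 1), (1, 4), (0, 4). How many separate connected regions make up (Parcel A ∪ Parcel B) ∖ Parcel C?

2

(Parcel A ∪ Parcel B) ∖ Parcel C splits into 2 disjoint pieces (area 3.875, area 3).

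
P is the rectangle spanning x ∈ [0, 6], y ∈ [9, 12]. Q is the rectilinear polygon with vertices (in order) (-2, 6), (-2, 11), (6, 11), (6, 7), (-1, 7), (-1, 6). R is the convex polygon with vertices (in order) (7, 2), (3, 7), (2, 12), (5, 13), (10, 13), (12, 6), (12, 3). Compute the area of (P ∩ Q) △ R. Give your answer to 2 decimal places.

79.10

|P ∩ Q| = 12.
|(P ∩ Q) ∩ R| = 7.2.
|(P ∩ Q) △ R| = 12 + 81.5 − 14.4 = 79.10.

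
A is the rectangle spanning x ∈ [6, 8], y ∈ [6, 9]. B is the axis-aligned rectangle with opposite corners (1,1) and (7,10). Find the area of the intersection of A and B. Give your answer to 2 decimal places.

|A∩B|: x∈[6,7], y∈[6,9] → 1·3 = 3.

3.00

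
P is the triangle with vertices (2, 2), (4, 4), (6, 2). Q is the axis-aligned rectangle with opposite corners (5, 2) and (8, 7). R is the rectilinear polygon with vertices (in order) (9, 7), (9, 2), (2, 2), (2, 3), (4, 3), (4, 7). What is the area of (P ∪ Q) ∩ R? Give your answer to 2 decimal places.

18.00

|P ∪ Q| = 18.5.
|(P ∪ Q) ∩ R| = 18.00.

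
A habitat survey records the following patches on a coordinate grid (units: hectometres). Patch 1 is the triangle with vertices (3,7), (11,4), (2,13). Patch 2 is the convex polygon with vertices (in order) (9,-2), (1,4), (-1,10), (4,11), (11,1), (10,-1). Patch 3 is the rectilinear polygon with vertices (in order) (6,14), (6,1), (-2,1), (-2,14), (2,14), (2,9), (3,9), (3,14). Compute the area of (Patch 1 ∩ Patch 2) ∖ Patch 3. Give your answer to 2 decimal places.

3.27

|Patch 1 ∩ Patch 2| = 14.3357.
|(Patch 1 ∩ Patch 2) ∩ Patch 3| = 11.0637.
|(Patch 1 ∩ Patch 2) ∖ Patch 3| = 14.3357 − 11.0637 = 3.27.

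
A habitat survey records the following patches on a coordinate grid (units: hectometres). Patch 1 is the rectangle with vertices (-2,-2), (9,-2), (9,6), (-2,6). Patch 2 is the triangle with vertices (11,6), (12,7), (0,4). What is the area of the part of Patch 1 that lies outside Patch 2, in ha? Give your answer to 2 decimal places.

|Patch 1| = 88, |Patch 1∩Patch 2| = 2.6364.
|Patch 1 ∖ Patch 2| = |Patch 1| − |Patch 1∩Patch 2| = 88 − 2.6364 = 85.36.

85.36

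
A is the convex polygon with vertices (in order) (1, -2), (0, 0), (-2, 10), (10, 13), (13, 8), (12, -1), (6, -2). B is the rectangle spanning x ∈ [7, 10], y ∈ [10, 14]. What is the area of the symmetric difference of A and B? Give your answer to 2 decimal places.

|A| = 176, |B| = 12, |A∩B| = 7.875.
|A △ B| = |A| + |B| − 2·|A∩B| = 176 + 12 − 15.75 = 172.25.

172.25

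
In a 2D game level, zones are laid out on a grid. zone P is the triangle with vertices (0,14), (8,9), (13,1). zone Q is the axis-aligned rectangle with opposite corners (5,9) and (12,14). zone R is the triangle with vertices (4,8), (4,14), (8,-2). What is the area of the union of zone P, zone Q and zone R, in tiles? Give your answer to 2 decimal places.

61.95

By inclusion–exclusion:
Individual areas: |zone P| = 19.5, |zone Q| = 35, |zone R| = 12.
|zone P∩zone Q| = 2.8125.
|zone P∩zone R| = 1.7407.
|zone Q∩zone R| = 0.125.
|zone P∩zone Q∩zone R| = 0.125.
|zone P ∪ zone Q ∪ zone R| = 66.5 − 4.6782 + 0.125 = 61.95.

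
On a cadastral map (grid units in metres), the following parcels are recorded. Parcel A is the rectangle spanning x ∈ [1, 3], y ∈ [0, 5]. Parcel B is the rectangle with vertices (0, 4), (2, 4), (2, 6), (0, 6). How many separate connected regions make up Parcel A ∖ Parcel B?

1

Parcel A ∖ Parcel B is a single connected region.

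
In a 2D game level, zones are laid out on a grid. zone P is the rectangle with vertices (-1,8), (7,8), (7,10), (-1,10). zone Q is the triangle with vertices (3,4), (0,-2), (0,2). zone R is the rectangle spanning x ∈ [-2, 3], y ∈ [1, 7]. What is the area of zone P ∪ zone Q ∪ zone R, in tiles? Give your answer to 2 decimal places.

By inclusion–exclusion:
Individual areas: |zone P| = 16, |zone Q| = 6, |zone R| = 30.
|zone P∩zone Q| = 0.
|zone P∩zone R| = 0 (no overlap).
|zone Q∩zone R| = 3.75.
|zone P∩zone Q∩zone R| = 0.
|zone P ∪ zone Q ∪ zone R| = 52 − 3.75 + 0 = 48.25.

48.25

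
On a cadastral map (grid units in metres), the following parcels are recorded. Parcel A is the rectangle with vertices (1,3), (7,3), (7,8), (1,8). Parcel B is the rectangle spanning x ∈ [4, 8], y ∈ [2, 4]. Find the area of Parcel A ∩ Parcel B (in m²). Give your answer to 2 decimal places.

3.00

|Parcel A∩Parcel B|: x∈[4,7], y∈[3,4] → 3·1 = 3.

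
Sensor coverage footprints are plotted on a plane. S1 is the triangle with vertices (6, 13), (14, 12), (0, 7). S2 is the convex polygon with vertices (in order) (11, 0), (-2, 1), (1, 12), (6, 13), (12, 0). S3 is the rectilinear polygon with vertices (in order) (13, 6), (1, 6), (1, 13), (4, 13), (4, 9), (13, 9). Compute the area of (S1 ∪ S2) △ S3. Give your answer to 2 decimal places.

109.95

|S1 ∪ S2| = 126.9811.
|(S1 ∪ S2) ∩ S3| = 32.5154.
|(S1 ∪ S2) △ S3| = 126.9811 + 48 − 65.0308 = 109.95.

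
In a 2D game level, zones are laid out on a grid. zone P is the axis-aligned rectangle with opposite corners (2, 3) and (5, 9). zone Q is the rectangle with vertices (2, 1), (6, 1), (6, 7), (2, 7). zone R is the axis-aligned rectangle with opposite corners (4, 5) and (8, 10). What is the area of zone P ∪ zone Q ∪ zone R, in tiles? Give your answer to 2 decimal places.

By inclusion–exclusion:
Individual areas: |zone P| = 18, |zone Q| = 24, |zone R| = 20.
|zone P∩zone Q|: x∈[2,5], y∈[3,7] → 3·4 = 12.
|zone P∩zone R|: x∈[4,5], y∈[5,9] → 1·4 = 4.
|zone Q∩zone R|: x∈[4,6], y∈[5,7] → 2·2 = 4.
|zone P∩zone Q∩zone R| = 2.
|zone P ∪ zone Q ∪ zone R| = 62 − 20 + 2 = 44.00.

44.00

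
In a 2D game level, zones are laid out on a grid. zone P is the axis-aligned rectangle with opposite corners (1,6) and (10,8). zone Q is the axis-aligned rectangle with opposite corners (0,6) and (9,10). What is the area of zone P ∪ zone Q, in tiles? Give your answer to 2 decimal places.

38.00

By inclusion–exclusion:
Individual areas: |zone P| = 18, |zone Q| = 36.
|zone P∩zone Q|: x∈[1,9], y∈[6,8] → 8·2 = 16.
|zone P ∪ zone Q| = 54 − 16 = 38.00.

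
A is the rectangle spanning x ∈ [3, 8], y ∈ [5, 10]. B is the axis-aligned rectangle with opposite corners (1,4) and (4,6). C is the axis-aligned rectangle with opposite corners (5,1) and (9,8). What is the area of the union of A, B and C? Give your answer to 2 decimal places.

49.00

By inclusion–exclusion:
Individual areas: |A| = 25, |B| = 6, |C| = 28.
|A∩B|: x∈[3,4], y∈[5,6] → 1·1 = 1.
|A∩C|: x∈[5,8], y∈[5,8] → 3·3 = 9.
|B∩C| = 0 (no overlap).
|A∩B∩C| = 0.
|A ∪ B ∪ C| = 59 − 10 + 0 = 49.00.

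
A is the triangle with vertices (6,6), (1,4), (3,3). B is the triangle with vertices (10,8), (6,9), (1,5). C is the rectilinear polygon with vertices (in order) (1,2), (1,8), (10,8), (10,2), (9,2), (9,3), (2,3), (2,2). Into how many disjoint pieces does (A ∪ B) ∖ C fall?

(A ∪ B) ∖ C is a single connected region.

1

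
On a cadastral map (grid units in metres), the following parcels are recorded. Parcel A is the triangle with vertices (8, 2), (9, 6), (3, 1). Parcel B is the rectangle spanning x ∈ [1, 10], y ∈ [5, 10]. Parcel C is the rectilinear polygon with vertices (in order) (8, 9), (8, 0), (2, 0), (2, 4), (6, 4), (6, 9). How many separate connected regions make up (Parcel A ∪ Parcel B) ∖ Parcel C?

(Parcel A ∪ Parcel B) ∖ Parcel C is a single connected region.

1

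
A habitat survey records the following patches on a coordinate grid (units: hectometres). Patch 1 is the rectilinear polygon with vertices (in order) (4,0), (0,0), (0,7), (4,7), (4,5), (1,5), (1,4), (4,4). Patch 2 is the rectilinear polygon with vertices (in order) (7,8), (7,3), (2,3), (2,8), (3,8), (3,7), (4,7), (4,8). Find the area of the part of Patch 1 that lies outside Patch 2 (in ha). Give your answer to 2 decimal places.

19.00

|Patch 1| = 25, |Patch 1∩Patch 2| = 6.
|Patch 1 ∖ Patch 2| = |Patch 1| − |Patch 1∩Patch 2| = 25 − 6 = 19.00.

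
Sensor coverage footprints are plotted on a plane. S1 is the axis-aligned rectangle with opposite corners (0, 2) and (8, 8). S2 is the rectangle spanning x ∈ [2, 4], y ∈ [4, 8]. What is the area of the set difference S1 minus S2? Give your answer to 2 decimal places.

40.00

|S1∩S2|: x∈[2,4], y∈[4,8] → 2·4 = 8.
|S1| = 48.
|S1 ∖ S2| = |S1| − |S1∩S2| = 48 − 8 = 40.00.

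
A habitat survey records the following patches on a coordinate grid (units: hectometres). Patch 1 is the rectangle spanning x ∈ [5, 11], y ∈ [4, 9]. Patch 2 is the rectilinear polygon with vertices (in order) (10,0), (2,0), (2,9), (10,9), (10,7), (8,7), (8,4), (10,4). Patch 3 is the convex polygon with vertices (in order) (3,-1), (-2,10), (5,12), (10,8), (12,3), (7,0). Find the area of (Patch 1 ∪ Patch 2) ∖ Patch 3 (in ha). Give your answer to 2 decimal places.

5.90

|Patch 1 ∪ Patch 2| = 77.
|(Patch 1 ∪ Patch 2) ∩ Patch 3| = 71.0977.
|(Patch 1 ∪ Patch 2) ∖ Patch 3| = 77 − 71.0977 = 5.90.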